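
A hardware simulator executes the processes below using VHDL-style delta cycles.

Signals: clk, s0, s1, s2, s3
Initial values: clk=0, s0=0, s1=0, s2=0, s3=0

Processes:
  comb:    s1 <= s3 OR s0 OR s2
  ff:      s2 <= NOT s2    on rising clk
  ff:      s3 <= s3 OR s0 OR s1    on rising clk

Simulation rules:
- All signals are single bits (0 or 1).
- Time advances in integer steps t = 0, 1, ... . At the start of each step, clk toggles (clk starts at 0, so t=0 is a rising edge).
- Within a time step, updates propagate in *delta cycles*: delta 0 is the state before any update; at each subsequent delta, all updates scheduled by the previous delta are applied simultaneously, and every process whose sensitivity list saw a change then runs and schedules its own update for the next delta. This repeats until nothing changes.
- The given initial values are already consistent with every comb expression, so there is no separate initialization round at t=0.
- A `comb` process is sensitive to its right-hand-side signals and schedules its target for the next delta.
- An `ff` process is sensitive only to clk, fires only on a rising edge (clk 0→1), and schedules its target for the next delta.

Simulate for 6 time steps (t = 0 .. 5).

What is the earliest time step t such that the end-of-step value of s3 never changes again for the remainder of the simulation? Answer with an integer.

[bits: clk,s2,s0,s1,s3]
t=0: Δ0=00000 Δ1=10000 Δ2=11000 Δ3=11010 | 3Δ
t=1: Δ0=11010 Δ1=01010 | 1Δ
t=2: Δ0=01010 Δ1=11010 Δ2=10011 | 2Δ
t=3: Δ0=10011 Δ1=00011 | 1Δ
t=4: Δ0=00011 Δ1=10011 Δ2=11011 | 2Δ
t=5: Δ0=11011 Δ1=01011 | 1Δ

2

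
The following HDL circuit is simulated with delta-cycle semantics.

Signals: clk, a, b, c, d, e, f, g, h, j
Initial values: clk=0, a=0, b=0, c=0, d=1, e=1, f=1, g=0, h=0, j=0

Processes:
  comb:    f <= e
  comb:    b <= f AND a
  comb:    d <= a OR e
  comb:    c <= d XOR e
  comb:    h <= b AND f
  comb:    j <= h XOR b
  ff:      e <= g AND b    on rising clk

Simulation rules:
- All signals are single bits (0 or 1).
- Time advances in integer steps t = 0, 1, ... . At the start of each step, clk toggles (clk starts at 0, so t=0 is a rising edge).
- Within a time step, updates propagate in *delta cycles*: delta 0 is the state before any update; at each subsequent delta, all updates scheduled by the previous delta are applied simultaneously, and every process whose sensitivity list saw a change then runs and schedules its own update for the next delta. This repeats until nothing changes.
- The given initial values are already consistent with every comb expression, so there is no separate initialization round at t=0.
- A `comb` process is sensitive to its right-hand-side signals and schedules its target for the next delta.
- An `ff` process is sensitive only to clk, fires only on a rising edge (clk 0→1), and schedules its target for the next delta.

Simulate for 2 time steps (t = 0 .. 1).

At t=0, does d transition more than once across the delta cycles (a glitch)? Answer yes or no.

no

[bits: j,clk,f,e,a,g,h,c,d,b]
t=0: Δ0=0011000010 Δ1=0111000010 Δ2=0110000010 Δ3=0100000100 Δ4=0100000000 | 4Δ
t=1: Δ0=0100000000 Δ1=0000000000 | 1Δ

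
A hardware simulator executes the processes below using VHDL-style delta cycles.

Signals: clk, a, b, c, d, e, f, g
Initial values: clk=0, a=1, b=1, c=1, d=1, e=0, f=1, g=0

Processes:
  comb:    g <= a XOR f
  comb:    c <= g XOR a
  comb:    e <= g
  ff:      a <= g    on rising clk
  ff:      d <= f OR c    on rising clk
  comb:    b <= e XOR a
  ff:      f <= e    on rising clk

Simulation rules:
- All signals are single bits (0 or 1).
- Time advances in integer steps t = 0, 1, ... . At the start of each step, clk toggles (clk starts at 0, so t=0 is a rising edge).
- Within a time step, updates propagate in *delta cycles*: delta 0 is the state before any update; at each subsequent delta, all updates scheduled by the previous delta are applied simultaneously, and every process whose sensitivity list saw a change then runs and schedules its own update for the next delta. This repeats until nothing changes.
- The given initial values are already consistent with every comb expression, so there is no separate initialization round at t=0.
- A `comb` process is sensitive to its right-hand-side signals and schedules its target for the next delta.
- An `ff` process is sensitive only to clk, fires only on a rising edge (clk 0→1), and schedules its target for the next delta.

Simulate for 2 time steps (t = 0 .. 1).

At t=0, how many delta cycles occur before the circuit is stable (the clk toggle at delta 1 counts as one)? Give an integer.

3

[bits: b,c,d,f,e,a,clk,g]
t=0: Δ0=11110100 Δ1=11110110 Δ2=11100010 Δ3=00100010 | 3Δ
t=1: Δ0=00100010 Δ1=00100000 | 1Δ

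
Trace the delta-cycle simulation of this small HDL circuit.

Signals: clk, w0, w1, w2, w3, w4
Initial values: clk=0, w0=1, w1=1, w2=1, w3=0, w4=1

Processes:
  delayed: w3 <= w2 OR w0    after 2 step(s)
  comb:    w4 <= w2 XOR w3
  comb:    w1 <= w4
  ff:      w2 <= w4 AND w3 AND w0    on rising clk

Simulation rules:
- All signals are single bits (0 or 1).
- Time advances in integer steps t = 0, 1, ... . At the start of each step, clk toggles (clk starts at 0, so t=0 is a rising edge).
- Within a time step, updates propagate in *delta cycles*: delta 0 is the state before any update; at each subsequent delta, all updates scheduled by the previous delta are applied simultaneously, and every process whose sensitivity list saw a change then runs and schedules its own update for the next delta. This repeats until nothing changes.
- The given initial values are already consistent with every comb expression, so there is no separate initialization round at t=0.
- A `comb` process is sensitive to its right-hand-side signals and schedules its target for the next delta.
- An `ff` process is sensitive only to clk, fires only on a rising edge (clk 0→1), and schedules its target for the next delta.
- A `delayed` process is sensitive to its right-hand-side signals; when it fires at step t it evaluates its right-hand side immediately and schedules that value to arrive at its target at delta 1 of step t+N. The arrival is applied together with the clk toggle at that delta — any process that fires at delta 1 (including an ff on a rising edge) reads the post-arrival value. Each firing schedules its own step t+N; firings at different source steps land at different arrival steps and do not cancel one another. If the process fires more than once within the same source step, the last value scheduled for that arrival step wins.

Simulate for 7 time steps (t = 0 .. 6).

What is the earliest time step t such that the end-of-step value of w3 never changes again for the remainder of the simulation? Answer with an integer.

t0.Δ0 w2=1 w1=1 w0=1 clk=0 w3=0 w4=1
t0.Δ1 w2=1 w1=1 w0=1 clk=1 w3=0 w4=1
t0.Δ2 w2=0 w1=1 w0=1 clk=1 w3=0 w4=1
t0.Δ3 w2=0 w1=1 w0=1 clk=1 w3=0 w4=0
t0.Δ4 w2=0 w1=0 w0=1 clk=1 w3=0 w4=0
t1.Δ0 w2=0 w1=0 w0=1 clk=1 w3=0 w4=0
t1.Δ1 w2=0 w1=0 w0=1 clk=0 w3=0 w4=0
t2.Δ0 w2=0 w1=0 w0=1 clk=0 w3=0 w4=0
t2.Δ1 w2=0 w1=0 w0=1 clk=1 w3=1 w4=0
t2.Δ2 w2=0 w1=0 w0=1 clk=1 w3=1 w4=1
t2.Δ3 w2=0 w1=1 w0=1 clk=1 w3=1 w4=1
t3.Δ0 w2=0 w1=1 w0=1 clk=1 w3=1 w4=1
t3.Δ1 w2=0 w1=1 w0=1 clk=0 w3=1 w4=1
t4.Δ0 w2=0 w1=1 w0=1 clk=0 w3=1 w4=1
t4.Δ1 w2=0 w1=1 w0=1 clk=1 w3=1 w4=1
t4.Δ2 w2=1 w1=1 w0=1 clk=1 w3=1 w4=1
t4.Δ3 w2=1 w1=1 w0=1 clk=1 w3=1 w4=0
t4.Δ4 w2=1 w1=0 w0=1 clk=1 w3=1 w4=0
t5.Δ0 w2=1 w1=0 w0=1 clk=1 w3=1 w4=0
t5.Δ1 w2=1 w1=0 w0=1 clk=0 w3=1 w4=0
t6.Δ0 w2=1 w1=0 w0=1 clk=0 w3=1 w4=0
t6.Δ1 w2=1 w1=0 w0=1 clk=1 w3=1 w4=0
t6.Δ2 w2=0 w1=0 w0=1 clk=1 w3=1 w4=0
t6.Δ3 w2=0 w1=0 w0=1 clk=1 w3=1 w4=1
t6.Δ4 w2=0 w1=1 w0=1 clk=1 w3=1 w4=1

2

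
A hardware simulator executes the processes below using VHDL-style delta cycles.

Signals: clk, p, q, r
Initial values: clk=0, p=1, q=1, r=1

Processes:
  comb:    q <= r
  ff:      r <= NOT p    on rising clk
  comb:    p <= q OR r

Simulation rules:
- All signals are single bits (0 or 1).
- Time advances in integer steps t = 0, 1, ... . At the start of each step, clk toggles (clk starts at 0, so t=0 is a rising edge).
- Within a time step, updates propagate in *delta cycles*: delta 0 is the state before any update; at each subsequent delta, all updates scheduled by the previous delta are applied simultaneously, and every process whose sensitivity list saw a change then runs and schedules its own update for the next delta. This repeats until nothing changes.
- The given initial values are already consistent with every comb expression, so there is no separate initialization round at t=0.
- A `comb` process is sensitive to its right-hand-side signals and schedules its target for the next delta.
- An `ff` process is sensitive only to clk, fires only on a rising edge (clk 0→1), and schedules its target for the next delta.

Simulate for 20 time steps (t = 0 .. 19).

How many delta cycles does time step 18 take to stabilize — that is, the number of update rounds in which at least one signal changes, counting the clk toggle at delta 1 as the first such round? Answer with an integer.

3

t=0 Δ0: r=1 clk=0 q=1 p=1
  Δ1: clk:0→1
  Δ2: r:1→0
  Δ3: q:1→0
  Δ4: p:1→0
  (4Δ to stable)
t=1 Δ0: r=0 clk=1 q=0 p=0
  Δ1: clk:1→0
  (1Δ to stable)
t=2 Δ0: r=0 clk=0 q=0 p=0
  Δ1: clk:0→1
  Δ2: r:0→1
  Δ3: q:0→1, p:0→1
  (3Δ to stable)
t=3 Δ0: r=1 clk=1 q=1 p=1
  Δ1: clk:1→0
  (1Δ to stable)
t=4 Δ0: r=1 clk=0 q=1 p=1
  Δ1: clk:0→1
  Δ2: r:1→0
  Δ3: q:1→0
  Δ4: p:1→0
  (4Δ to stable)
t=5 Δ0: r=0 clk=1 q=0 p=0
  Δ1: clk:1→0
  (1Δ to stable)
t=6 Δ0: r=0 clk=0 q=0 p=0
  Δ1: clk:0→1
  Δ2: r:0→1
  Δ3: q:0→1, p:0→1
  (3Δ to stable)
t=7 Δ0: r=1 clk=1 q=1 p=1
  Δ1: clk:1→0
  (1Δ to stable)
t=8 Δ0: r=1 clk=0 q=1 p=1
  Δ1: clk:0→1
  Δ2: r:1→0
  Δ3: q:1→0
  Δ4: p:1→0
  (4Δ to stable)
t=9 Δ0: r=0 clk=1 q=0 p=0
  Δ1: clk:1→0
  (1Δ to stable)
t=10 Δ0: r=0 clk=0 q=0 p=0
  Δ1: clk:0→1
  Δ2: r:0→1
  Δ3: q:0→1, p:0→1
  (3Δ to stable)
t=11 Δ0: r=1 clk=1 q=1 p=1
  Δ1: clk:1→0
  (1Δ to stable)
t=12 Δ0: r=1 clk=0 q=1 p=1
  Δ1: clk:0→1
  Δ2: r:1→0
  Δ3: q:1→0
  Δ4: p:1→0
  (4Δ to stable)
t=13 Δ0: r=0 clk=1 q=0 p=0
  Δ1: clk:1→0
  (1Δ to stable)
t=14 Δ0: r=0 clk=0 q=0 p=0
  Δ1: clk:0→1
  Δ2: r:0→1
  Δ3: q:0→1, p:0→1
  (3Δ to stable)
t=15 Δ0: r=1 clk=1 q=1 p=1
  Δ1: clk:1→0
  (1Δ to stable)
t=16 Δ0: r=1 clk=0 q=1 p=1
  Δ1: clk:0→1
  Δ2: r:1→0
  Δ3: q:1→0
  Δ4: p:1→0
  (4Δ to stable)
t=17 Δ0: r=0 clk=1 q=0 p=0
  Δ1: clk:1→0
  (1Δ to stable)
t=18 Δ0: r=0 clk=0 q=0 p=0
  Δ1: clk:0→1
  Δ2: r:0→1
  Δ3: q:0→1, p:0→1
  (3Δ to stable)
t=19 Δ0: r=1 clk=1 q=1 p=1
  Δ1: clk:1→0
  (1Δ to stable)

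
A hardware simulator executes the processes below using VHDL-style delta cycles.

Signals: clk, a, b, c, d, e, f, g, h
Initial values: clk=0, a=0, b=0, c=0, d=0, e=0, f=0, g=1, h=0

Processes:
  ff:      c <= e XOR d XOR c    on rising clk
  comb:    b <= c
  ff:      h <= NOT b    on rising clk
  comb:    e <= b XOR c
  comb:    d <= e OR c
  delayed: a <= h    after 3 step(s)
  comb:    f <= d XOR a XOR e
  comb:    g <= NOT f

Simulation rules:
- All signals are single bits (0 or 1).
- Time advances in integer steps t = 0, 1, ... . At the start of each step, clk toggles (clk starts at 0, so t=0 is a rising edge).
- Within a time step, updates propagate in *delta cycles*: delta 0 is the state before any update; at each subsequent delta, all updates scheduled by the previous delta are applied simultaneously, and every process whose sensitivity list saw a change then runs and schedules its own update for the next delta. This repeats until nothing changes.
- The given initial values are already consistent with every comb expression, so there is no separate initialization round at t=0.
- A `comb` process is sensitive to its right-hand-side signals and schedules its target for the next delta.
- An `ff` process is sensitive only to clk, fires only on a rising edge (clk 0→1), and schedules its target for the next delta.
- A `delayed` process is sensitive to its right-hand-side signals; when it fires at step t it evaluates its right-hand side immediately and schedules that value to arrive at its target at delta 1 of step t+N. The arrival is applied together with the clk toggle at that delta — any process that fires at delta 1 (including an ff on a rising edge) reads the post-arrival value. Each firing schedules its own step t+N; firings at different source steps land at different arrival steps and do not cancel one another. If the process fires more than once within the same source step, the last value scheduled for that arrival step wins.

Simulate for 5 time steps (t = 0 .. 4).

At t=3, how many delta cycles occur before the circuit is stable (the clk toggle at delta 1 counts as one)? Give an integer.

t=0 Δ0: g=1 e=0 f=0 c=0 a=0 b=0 h=0 clk=0 d=0
  Δ1: clk:0→1
  Δ2: h:0→1
  (2Δ to stable)
t=1 Δ0: g=1 e=0 f=0 c=0 a=0 b=0 h=1 clk=1 d=0
  Δ1: clk:1→0
  (1Δ to stable)
t=2 Δ0: g=1 e=0 f=0 c=0 a=0 b=0 h=1 clk=0 d=0
  Δ1: clk:0→1
  (1Δ to stable)
t=3 Δ0: g=1 e=0 f=0 c=0 a=0 b=0 h=1 clk=1 d=0
  Δ1: a:0→1, clk:1→0
  Δ2: f:0→1
  Δ3: g:1→0
  (3Δ to stable)
t=4 Δ0: g=0 e=0 f=1 c=0 a=1 b=0 h=1 clk=0 d=0
  Δ1: clk:0→1
  (1Δ to stable)

3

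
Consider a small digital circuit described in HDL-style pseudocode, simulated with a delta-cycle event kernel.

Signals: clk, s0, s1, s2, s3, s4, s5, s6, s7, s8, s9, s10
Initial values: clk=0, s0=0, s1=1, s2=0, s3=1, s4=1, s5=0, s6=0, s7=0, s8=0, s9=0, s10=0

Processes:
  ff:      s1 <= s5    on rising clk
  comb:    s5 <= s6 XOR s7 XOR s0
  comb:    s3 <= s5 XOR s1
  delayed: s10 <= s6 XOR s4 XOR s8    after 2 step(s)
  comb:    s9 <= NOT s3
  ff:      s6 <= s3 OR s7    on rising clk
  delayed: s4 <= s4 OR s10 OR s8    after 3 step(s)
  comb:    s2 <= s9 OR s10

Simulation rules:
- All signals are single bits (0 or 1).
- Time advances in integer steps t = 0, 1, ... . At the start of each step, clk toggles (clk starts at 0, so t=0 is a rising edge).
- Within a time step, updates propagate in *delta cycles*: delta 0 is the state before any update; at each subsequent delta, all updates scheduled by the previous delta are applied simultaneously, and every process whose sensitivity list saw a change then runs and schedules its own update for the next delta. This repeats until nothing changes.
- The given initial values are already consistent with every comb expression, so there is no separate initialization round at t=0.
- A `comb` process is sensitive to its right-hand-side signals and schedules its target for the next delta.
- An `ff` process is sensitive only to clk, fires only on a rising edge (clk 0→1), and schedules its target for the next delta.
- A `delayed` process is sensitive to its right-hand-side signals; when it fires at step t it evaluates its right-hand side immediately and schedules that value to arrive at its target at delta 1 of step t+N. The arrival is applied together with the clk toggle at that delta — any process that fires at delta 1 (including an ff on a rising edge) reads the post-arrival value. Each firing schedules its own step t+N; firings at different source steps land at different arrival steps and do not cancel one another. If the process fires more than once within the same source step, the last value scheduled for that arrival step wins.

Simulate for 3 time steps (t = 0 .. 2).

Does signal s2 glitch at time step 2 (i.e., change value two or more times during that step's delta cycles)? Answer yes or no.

no

[bits: s1,s6,s9,s10,s3,s8,s0,s2,clk,s5,s4,s7]
t=0: Δ0=100010000010 Δ1=100010001010 Δ2=010010001010 Δ3=010000001110 Δ4=011010001110 Δ5=010010011110 Δ6=010010001110 | 6Δ
t=1: Δ0=010010001110 Δ1=010010000110 | 1Δ
t=2: Δ0=010010000110 Δ1=010010001110 Δ2=110010001110 Δ3=110000001110 Δ4=111000001110 Δ5=111000011110 | 5Δ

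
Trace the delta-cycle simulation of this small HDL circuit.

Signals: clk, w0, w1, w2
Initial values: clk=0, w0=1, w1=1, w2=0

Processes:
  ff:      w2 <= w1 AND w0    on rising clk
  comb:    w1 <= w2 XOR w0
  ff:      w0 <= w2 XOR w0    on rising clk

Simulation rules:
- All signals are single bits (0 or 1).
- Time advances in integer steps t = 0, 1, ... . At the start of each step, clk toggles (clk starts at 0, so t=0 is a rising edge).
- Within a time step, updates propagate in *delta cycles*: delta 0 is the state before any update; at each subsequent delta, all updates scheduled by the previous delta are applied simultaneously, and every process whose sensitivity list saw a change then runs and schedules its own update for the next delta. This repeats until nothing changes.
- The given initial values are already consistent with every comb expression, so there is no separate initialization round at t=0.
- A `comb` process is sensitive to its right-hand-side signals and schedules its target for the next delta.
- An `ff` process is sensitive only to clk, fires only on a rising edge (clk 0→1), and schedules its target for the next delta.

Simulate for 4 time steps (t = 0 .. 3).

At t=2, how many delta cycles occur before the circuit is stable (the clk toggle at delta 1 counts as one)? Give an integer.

2

t=0 Δ0: w1=1 clk=0 w2=0 w0=1
  Δ1: clk:0→1
  Δ2: w2:0→1
  Δ3: w1:1→0
  (3Δ to stable)
t=1 Δ0: w1=0 clk=1 w2=1 w0=1
  Δ1: clk:1→0
  (1Δ to stable)
t=2 Δ0: w1=0 clk=0 w2=1 w0=1
  Δ1: clk:0→1
  Δ2: w2:1→0, w0:1→0
  (2Δ to stable)
t=3 Δ0: w1=0 clk=1 w2=0 w0=0
  Δ1: clk:1→0
  (1Δ to stable)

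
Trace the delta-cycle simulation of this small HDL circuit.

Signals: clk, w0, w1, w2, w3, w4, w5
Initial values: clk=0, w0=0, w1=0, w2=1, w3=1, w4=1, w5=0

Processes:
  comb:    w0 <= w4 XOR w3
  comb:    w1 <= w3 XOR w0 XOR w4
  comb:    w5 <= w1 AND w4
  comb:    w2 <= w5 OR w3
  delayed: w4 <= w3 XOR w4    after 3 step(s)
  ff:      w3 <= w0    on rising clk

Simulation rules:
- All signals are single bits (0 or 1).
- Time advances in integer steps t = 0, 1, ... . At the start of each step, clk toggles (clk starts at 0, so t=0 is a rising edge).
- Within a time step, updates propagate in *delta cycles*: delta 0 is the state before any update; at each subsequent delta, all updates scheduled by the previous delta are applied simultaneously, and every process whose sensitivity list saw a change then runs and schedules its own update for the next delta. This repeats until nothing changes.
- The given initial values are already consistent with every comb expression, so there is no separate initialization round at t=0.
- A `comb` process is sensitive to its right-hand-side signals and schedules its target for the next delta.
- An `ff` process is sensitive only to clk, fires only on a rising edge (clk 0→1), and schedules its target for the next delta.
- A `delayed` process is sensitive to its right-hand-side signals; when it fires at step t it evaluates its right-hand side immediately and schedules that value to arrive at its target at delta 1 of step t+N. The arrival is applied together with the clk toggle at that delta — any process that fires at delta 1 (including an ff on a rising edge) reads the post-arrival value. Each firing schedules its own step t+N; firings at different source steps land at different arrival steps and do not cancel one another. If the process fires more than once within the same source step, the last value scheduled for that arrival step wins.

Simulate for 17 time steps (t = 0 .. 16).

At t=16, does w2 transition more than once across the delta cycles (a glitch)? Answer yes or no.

no

[bits: w1,w2,w4,w5,clk,w3,w0]
t=0: Δ0=0110010 Δ1=0110110 Δ2=0110100 Δ3=1010101 Δ4=0011101 Δ5=0110101 Δ6=0010101 | 6Δ
t=1: Δ0=0010101 Δ1=0010001 | 1Δ
t=2: Δ0=0010001 Δ1=0010101 Δ2=0010111 Δ3=1110110 Δ4=0111110 Δ5=0110110 | 5Δ
t=3: Δ0=0110110 Δ1=0110010 | 1Δ
t=4: Δ0=0110010 Δ1=0110110 Δ2=0110100 Δ3=1010101 Δ4=0011101 Δ5=0110101 Δ6=0010101 | 6Δ
t=5: Δ0=0010101 Δ1=0000001 Δ2=1000000 Δ3=0000000 | 3Δ
t=6: Δ0=0000000 Δ1=0000100 | 1Δ
t=7: Δ0=0000100 Δ1=0010000 Δ2=1010001 Δ3=0011001 Δ4=0110001 Δ5=0010001 | 5Δ
t=8: Δ0=0010001 Δ1=0000101 Δ2=1000110 Δ3=1100111 Δ4=0100111 | 4Δ
t=9: Δ0=0100111 Δ1=0100011 | 1Δ
t=10: Δ0=0100011 Δ1=0110111 Δ2=1110110 Δ3=0111110 Δ4=0110110 | 4Δ
t=11: Δ0=0110110 Δ1=0110010 | 1Δ
t=12: Δ0=0110010 Δ1=0110110 Δ2=0110100 Δ3=1010101 Δ4=0011101 Δ5=0110101 Δ6=0010101 | 6Δ
t=13: Δ0=0010101 Δ1=0000001 Δ2=1000000 Δ3=0000000 | 3Δ
t=14: Δ0=0000000 Δ1=0000100 | 1Δ
t=15: Δ0=0000100 Δ1=0010000 Δ2=1010001 Δ3=0011001 Δ4=0110001 Δ5=0010001 | 5Δ
t=16: Δ0=0010001 Δ1=0000101 Δ2=1000110 Δ3=1100111 Δ4=0100111 | 4Δ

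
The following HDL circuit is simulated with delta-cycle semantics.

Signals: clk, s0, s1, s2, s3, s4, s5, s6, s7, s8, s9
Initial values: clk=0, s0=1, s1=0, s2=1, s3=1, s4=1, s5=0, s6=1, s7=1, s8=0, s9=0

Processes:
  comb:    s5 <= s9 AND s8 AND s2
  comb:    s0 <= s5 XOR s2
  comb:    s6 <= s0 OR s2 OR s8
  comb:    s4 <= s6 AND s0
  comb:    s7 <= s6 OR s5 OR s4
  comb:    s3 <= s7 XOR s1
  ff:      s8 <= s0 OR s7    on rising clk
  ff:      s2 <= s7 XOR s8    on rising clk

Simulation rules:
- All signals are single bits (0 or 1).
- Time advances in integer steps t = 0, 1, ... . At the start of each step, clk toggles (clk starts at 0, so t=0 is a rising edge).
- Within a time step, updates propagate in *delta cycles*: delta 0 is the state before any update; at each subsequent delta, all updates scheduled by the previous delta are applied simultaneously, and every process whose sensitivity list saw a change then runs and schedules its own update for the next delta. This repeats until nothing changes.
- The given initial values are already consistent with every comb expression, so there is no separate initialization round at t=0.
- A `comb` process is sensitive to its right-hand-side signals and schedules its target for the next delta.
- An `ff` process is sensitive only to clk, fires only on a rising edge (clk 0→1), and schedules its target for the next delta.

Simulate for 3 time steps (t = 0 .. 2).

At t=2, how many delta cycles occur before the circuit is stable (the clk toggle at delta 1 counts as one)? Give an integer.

t=0 Δ0: clk=0 s8=0 s5=0 s3=1 s0=1 s2=1 s1=0 s4=1 s6=1 s7=1 s9=0
  Δ1: clk:0→1
  Δ2: s8:0→1
  (2Δ to stable)
t=1 Δ0: clk=1 s8=1 s5=0 s3=1 s0=1 s2=1 s1=0 s4=1 s6=1 s7=1 s9=0
  Δ1: clk:1→0
  (1Δ to stable)
t=2 Δ0: clk=0 s8=1 s5=0 s3=1 s0=1 s2=1 s1=0 s4=1 s6=1 s7=1 s9=0
  Δ1: clk:0→1
  Δ2: s2:1→0
  Δ3: s0:1→0
  Δ4: s4:1→0
  (4Δ to stable)

4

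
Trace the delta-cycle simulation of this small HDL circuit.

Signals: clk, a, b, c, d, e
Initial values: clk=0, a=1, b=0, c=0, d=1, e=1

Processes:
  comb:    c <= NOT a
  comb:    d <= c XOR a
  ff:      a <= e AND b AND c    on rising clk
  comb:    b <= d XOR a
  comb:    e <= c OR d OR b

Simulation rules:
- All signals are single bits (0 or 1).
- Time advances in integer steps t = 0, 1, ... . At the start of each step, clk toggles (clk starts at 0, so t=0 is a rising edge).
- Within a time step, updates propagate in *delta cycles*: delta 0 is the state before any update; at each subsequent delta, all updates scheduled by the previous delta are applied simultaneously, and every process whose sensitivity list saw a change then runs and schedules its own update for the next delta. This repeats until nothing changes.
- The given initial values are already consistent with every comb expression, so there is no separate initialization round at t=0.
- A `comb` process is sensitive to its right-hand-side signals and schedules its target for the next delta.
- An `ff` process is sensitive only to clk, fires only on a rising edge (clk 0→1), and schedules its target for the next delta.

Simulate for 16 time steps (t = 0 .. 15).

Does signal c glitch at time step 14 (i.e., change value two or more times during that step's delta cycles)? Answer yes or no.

no

t0.Δ0 b=0 a=1 d=1 clk=0 e=1 c=0
t0.Δ1 b=0 a=1 d=1 clk=1 e=1 c=0
t0.Δ2 b=0 a=0 d=1 clk=1 e=1 c=0
t0.Δ3 b=1 a=0 d=0 clk=1 e=1 c=1
t0.Δ4 b=0 a=0 d=1 clk=1 e=1 c=1
t0.Δ5 b=1 a=0 d=1 clk=1 e=1 c=1
t1.Δ0 b=1 a=0 d=1 clk=1 e=1 c=1
t1.Δ1 b=1 a=0 d=1 clk=0 e=1 c=1
t2.Δ0 b=1 a=0 d=1 clk=0 e=1 c=1
t2.Δ1 b=1 a=0 d=1 clk=1 e=1 c=1
t2.Δ2 b=1 a=1 d=1 clk=1 e=1 c=1
t2.Δ3 b=0 a=1 d=0 clk=1 e=1 c=0
t2.Δ4 b=1 a=1 d=1 clk=1 e=0 c=0
t2.Δ5 b=0 a=1 d=1 clk=1 e=1 c=0
t3.Δ0 b=0 a=1 d=1 clk=1 e=1 c=0
t3.Δ1 b=0 a=1 d=1 clk=0 e=1 c=0
t4.Δ0 b=0 a=1 d=1 clk=0 e=1 c=0
t4.Δ1 b=0 a=1 d=1 clk=1 e=1 c=0
t4.Δ2 b=0 a=0 d=1 clk=1 e=1 c=0
t4.Δ3 b=1 a=0 d=0 clk=1 e=1 c=1
t4.Δ4 b=0 a=0 d=1 clk=1 e=1 c=1
t4.Δ5 b=1 a=0 d=1 clk=1 e=1 c=1
t5.Δ0 b=1 a=0 d=1 clk=1 e=1 c=1
t5.Δ1 b=1 a=0 d=1 clk=0 e=1 c=1
t6.Δ0 b=1 a=0 d=1 clk=0 e=1 c=1
t6.Δ1 b=1 a=0 d=1 clk=1 e=1 c=1
t6.Δ2 b=1 a=1 d=1 clk=1 e=1 c=1
t6.Δ3 b=0 a=1 d=0 clk=1 e=1 c=0
t6.Δ4 b=1 a=1 d=1 clk=1 e=0 c=0
t6.Δ5 b=0 a=1 d=1 clk=1 e=1 c=0
t7.Δ0 b=0 a=1 d=1 clk=1 e=1 c=0
t7.Δ1 b=0 a=1 d=1 clk=0 e=1 c=0
t8.Δ0 b=0 a=1 d=1 clk=0 e=1 c=0
t8.Δ1 b=0 a=1 d=1 clk=1 e=1 c=0
t8.Δ2 b=0 a=0 d=1 clk=1 e=1 c=0
t8.Δ3 b=1 a=0 d=0 clk=1 e=1 c=1
t8.Δ4 b=0 a=0 d=1 clk=1 e=1 c=1
t8.Δ5 b=1 a=0 d=1 clk=1 e=1 c=1
t9.Δ0 b=1 a=0 d=1 clk=1 e=1 c=1
t9.Δ1 b=1 a=0 d=1 clk=0 e=1 c=1
t10.Δ0 b=1 a=0 d=1 clk=0 e=1 c=1
t10.Δ1 b=1 a=0 d=1 clk=1 e=1 c=1
t10.Δ2 b=1 a=1 d=1 clk=1 e=1 c=1
t10.Δ3 b=0 a=1 d=0 clk=1 e=1 c=0
t10.Δ4 b=1 a=1 d=1 clk=1 e=0 c=0
t10.Δ5 b=0 a=1 d=1 clk=1 e=1 c=0
t11.Δ0 b=0 a=1 d=1 clk=1 e=1 c=0
t11.Δ1 b=0 a=1 d=1 clk=0 e=1 c=0
t12.Δ0 b=0 a=1 d=1 clk=0 e=1 c=0
t12.Δ1 b=0 a=1 d=1 clk=1 e=1 c=0
t12.Δ2 b=0 a=0 d=1 clk=1 e=1 c=0
t12.Δ3 b=1 a=0 d=0 clk=1 e=1 c=1
t12.Δ4 b=0 a=0 d=1 clk=1 e=1 c=1
t12.Δ5 b=1 a=0 d=1 clk=1 e=1 c=1
t13.Δ0 b=1 a=0 d=1 clk=1 e=1 c=1
t13.Δ1 b=1 a=0 d=1 clk=0 e=1 c=1
t14.Δ0 b=1 a=0 d=1 clk=0 e=1 c=1
t14.Δ1 b=1 a=0 d=1 clk=1 e=1 c=1
t14.Δ2 b=1 a=1 d=1 clk=1 e=1 c=1
t14.Δ3 b=0 a=1 d=0 clk=1 e=1 c=0
t14.Δ4 b=1 a=1 d=1 clk=1 e=0 c=0
t14.Δ5 b=0 a=1 d=1 clk=1 e=1 c=0
t15.Δ0 b=0 a=1 d=1 clk=1 e=1 c=0
t15.Δ1 b=0 a=1 d=1 clk=0 e=1 c=0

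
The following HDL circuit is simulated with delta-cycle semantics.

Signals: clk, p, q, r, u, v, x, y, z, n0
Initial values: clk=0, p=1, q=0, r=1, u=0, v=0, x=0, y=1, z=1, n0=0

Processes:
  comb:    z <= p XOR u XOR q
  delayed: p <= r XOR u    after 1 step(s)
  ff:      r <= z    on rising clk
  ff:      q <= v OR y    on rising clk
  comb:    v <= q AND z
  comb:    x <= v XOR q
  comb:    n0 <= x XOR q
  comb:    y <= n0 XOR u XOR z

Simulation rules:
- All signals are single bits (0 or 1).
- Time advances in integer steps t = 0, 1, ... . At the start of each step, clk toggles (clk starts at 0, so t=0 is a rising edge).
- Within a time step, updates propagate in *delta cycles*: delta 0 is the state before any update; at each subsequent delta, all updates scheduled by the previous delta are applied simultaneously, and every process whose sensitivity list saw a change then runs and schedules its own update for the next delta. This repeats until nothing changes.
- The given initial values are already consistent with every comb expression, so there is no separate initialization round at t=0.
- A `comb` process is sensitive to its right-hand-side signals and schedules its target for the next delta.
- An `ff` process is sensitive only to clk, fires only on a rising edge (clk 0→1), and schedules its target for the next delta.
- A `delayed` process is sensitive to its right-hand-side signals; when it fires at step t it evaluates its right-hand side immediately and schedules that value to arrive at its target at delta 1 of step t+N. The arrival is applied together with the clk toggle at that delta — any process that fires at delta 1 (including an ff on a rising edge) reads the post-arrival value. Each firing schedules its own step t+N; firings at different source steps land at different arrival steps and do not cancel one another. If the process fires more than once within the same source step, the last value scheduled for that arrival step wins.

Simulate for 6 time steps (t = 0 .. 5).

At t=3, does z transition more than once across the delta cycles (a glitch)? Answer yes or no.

[bits: q,clk,x,z,p,v,u,r,n0,y]
t=0: Δ0=0001100101 Δ1=0101100101 Δ2=1101100101 Δ3=1110110111 Δ4=1100100101 Δ5=1110100110 Δ6=1110100101 Δ7=1110100100 | 7Δ
t=1: Δ0=1110100100 Δ1=1010100100 | 1Δ
t=2: Δ0=1010100100 Δ1=1110100100 Δ2=0110100000 Δ3=0101100010 Δ4=0101100000 Δ5=0101100001 | 5Δ
t=3: Δ0=0101100001 Δ1=0001000001 Δ2=0000000001 Δ3=0000000000 | 3Δ
t=4: Δ0=0000000000 Δ1=0100000000 | 1Δ
t=5: Δ0=0100000000 Δ1=0000000000 | 1Δ

no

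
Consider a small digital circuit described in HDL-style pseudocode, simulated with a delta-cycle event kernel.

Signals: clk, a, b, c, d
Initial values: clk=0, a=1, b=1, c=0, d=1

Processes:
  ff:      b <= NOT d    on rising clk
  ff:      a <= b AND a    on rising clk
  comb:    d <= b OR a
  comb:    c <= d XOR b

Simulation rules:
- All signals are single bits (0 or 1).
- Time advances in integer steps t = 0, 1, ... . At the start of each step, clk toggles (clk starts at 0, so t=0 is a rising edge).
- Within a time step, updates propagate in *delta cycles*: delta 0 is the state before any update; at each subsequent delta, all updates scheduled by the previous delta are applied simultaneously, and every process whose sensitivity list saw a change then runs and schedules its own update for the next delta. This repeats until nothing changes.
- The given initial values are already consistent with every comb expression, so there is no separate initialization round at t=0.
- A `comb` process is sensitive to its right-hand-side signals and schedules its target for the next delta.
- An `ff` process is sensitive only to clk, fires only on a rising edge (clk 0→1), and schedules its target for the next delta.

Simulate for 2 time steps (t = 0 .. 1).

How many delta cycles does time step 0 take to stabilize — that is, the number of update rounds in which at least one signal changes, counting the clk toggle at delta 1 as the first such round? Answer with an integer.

3

t=0 Δ0: d=1 c=0 a=1 clk=0 b=1
  Δ1: clk:0→1
  Δ2: b:1→0
  Δ3: c:0→1
  (3Δ to stable)
t=1 Δ0: d=1 c=1 a=1 clk=1 b=0
  Δ1: clk:1→0
  (1Δ to stable)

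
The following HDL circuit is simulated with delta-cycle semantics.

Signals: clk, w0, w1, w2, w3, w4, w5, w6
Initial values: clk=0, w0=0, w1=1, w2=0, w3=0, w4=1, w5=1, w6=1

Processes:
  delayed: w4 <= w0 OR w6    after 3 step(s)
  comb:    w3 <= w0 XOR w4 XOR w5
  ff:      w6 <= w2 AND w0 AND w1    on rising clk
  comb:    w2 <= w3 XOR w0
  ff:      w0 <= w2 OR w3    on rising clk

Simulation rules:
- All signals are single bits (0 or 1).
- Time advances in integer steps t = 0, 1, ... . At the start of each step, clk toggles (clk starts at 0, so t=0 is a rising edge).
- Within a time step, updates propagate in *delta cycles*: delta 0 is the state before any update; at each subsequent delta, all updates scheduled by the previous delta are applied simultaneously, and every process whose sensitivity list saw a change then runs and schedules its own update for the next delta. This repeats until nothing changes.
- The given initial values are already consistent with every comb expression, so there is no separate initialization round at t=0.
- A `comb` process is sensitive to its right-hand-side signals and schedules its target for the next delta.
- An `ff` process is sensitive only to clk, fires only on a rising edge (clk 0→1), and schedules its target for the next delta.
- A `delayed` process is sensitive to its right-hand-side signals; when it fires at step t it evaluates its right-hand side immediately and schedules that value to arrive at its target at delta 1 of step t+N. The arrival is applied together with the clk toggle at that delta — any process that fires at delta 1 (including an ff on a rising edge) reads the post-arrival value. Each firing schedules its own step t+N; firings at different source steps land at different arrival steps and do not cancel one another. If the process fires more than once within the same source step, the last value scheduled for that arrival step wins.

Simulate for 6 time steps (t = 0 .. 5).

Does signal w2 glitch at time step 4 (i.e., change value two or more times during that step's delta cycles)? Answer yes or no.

t0.Δ0 w4=1 clk=0 w5=1 w6=1 w2=0 w1=1 w3=0 w0=0
t0.Δ1 w4=1 clk=1 w5=1 w6=1 w2=0 w1=1 w3=0 w0=0
t0.Δ2 w4=1 clk=1 w5=1 w6=0 w2=0 w1=1 w3=0 w0=0
t1.Δ0 w4=1 clk=1 w5=1 w6=0 w2=0 w1=1 w3=0 w0=0
t1.Δ1 w4=1 clk=0 w5=1 w6=0 w2=0 w1=1 w3=0 w0=0
t2.Δ0 w4=1 clk=0 w5=1 w6=0 w2=0 w1=1 w3=0 w0=0
t2.Δ1 w4=1 clk=1 w5=1 w6=0 w2=0 w1=1 w3=0 w0=0
t3.Δ0 w4=1 clk=1 w5=1 w6=0 w2=0 w1=1 w3=0 w0=0
t3.Δ1 w4=0 clk=0 w5=1 w6=0 w2=0 w1=1 w3=0 w0=0
t3.Δ2 w4=0 clk=0 w5=1 w6=0 w2=0 w1=1 w3=1 w0=0
t3.Δ3 w4=0 clk=0 w5=1 w6=0 w2=1 w1=1 w3=1 w0=0
t4.Δ0 w4=0 clk=0 w5=1 w6=0 w2=1 w1=1 w3=1 w0=0
t4.Δ1 w4=0 clk=1 w5=1 w6=0 w2=1 w1=1 w3=1 w0=0
t4.Δ2 w4=0 clk=1 w5=1 w6=0 w2=1 w1=1 w3=1 w0=1
t4.Δ3 w4=0 clk=1 w5=1 w6=0 w2=0 w1=1 w3=0 w0=1
t4.Δ4 w4=0 clk=1 w5=1 w6=0 w2=1 w1=1 w3=0 w0=1
t5.Δ0 w4=0 clk=1 w5=1 w6=0 w2=1 w1=1 w3=0 w0=1
t5.Δ1 w4=0 clk=0 w5=1 w6=0 w2=1 w1=1 w3=0 w0=1

yes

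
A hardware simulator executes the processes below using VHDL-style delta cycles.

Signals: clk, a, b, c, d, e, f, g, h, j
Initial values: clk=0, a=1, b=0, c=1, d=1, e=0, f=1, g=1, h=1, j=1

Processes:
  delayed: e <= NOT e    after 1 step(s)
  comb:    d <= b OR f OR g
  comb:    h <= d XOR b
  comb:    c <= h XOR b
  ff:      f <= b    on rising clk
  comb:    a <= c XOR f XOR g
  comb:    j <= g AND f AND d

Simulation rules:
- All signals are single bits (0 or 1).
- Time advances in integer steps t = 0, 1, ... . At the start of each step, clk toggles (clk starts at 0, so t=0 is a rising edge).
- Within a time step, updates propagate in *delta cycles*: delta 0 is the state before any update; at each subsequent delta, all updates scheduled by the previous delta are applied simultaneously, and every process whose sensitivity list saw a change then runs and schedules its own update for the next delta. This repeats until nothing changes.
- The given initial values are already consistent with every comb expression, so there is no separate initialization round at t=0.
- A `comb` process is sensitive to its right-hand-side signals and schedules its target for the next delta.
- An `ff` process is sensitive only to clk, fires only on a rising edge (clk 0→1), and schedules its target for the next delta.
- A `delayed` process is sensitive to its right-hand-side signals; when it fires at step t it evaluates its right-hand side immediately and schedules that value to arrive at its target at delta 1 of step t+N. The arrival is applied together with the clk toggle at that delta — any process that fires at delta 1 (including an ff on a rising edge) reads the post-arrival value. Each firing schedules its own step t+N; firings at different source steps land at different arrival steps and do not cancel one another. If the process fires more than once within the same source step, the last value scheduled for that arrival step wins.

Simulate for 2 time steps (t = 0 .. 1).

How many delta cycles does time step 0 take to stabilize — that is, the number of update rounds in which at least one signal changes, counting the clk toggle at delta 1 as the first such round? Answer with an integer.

t=0 Δ0: d=1 c=1 e=0 b=0 j=1 a=1 g=1 f=1 h=1 clk=0
  Δ1: clk:0→1
  Δ2: f:1→0
  Δ3: j:1→0, a:1→0
  (3Δ to stable)
t=1 Δ0: d=1 c=1 e=0 b=0 j=0 a=0 g=1 f=0 h=1 clk=1
  Δ1: clk:1→0
  (1Δ to stable)

3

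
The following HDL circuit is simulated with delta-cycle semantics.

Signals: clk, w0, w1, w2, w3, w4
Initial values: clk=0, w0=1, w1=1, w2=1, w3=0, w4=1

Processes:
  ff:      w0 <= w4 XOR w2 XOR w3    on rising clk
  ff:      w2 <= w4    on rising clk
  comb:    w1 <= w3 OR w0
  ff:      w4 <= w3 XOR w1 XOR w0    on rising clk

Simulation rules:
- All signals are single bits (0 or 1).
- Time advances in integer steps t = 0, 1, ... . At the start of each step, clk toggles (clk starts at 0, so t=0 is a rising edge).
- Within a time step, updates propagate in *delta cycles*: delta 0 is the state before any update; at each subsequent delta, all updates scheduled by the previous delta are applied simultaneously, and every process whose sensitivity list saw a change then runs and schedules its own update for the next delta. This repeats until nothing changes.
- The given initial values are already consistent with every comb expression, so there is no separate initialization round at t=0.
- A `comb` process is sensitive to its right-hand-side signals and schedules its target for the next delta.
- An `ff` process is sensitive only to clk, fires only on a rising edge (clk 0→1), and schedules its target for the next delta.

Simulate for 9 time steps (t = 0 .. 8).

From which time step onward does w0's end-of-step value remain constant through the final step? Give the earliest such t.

t=0 Δ0: w4=1 w0=1 w3=0 w1=1 clk=0 w2=1
  Δ1: clk:0→1
  Δ2: w4:1→0, w0:1→0
  Δ3: w1:1→0
  (3Δ to stable)
t=1 Δ0: w4=0 w0=0 w3=0 w1=0 clk=1 w2=1
  Δ1: clk:1→0
  (1Δ to stable)
t=2 Δ0: w4=0 w0=0 w3=0 w1=0 clk=0 w2=1
  Δ1: clk:0→1
  Δ2: w0:0→1, w2:1→0
  Δ3: w1:0→1
  (3Δ to stable)
t=3 Δ0: w4=0 w0=1 w3=0 w1=1 clk=1 w2=0
  Δ1: clk:1→0
  (1Δ to stable)
t=4 Δ0: w4=0 w0=1 w3=0 w1=1 clk=0 w2=0
  Δ1: clk:0→1
  Δ2: w0:1→0
  Δ3: w1:1→0
  (3Δ to stable)
t=5 Δ0: w4=0 w0=0 w3=0 w1=0 clk=1 w2=0
  Δ1: clk:1→0
  (1Δ to stable)
t=6 Δ0: w4=0 w0=0 w3=0 w1=0 clk=0 w2=0
  Δ1: clk:0→1
  (1Δ to stable)
t=7 Δ0: w4=0 w0=0 w3=0 w1=0 clk=1 w2=0
  Δ1: clk:1→0
  (1Δ to stable)
t=8 Δ0: w4=0 w0=0 w3=0 w1=0 clk=0 w2=0
  Δ1: clk:0→1
  (1Δ to stable)

4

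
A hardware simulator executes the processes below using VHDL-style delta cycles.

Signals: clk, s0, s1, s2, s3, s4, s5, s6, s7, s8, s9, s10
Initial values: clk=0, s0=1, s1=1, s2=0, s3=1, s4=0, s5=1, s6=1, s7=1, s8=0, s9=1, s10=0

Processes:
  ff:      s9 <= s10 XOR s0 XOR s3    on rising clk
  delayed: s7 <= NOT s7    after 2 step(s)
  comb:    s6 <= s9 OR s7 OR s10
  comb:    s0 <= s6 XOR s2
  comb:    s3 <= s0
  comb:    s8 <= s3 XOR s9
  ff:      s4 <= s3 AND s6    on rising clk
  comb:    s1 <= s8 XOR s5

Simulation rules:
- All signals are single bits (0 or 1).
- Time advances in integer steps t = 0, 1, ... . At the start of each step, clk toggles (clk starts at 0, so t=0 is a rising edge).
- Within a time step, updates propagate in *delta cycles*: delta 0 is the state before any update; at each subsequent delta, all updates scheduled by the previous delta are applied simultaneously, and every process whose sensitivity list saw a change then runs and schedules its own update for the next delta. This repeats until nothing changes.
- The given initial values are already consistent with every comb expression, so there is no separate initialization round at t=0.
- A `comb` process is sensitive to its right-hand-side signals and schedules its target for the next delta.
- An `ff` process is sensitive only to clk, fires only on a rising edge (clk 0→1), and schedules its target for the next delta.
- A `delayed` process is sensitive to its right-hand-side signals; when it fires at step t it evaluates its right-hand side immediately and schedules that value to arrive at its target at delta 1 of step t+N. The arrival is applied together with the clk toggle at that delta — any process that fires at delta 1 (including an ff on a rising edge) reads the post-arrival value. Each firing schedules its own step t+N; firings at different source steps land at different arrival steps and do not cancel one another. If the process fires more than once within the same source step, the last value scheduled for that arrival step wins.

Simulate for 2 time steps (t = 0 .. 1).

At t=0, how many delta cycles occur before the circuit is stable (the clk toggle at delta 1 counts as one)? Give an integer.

t=0 Δ0: clk=0 s10=0 s5=1 s1=1 s7=1 s9=1 s2=0 s0=1 s4=0 s3=1 s6=1 s8=0
  Δ1: clk:0→1
  Δ2: s9:1→0, s4:0→1
  Δ3: s8:0→1
  Δ4: s1:1→0
  (4Δ to stable)
t=1 Δ0: clk=1 s10=0 s5=1 s1=0 s7=1 s9=0 s2=0 s0=1 s4=1 s3=1 s6=1 s8=1
  Δ1: clk:1→0
  (1Δ to stable)

4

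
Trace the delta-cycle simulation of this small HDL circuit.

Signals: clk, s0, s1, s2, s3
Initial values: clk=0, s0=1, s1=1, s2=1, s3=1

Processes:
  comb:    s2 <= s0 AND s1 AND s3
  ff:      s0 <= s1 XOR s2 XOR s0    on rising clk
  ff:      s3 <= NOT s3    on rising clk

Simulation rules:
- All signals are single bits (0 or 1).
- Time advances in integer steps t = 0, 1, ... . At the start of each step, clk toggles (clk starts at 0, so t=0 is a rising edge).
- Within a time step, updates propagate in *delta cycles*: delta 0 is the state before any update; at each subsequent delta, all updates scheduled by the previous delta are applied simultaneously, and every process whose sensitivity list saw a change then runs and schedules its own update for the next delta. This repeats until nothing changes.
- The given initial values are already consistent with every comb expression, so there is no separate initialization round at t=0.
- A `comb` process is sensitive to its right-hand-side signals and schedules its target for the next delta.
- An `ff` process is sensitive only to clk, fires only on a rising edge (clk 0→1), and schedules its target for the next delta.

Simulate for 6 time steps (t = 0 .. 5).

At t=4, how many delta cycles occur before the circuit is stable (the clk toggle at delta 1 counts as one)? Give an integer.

[bits: s1,s3,s0,s2,clk]
t=0: Δ0=11110 Δ1=11111 Δ2=10111 Δ3=10101 | 3Δ
t=1: Δ0=10101 Δ1=10100 | 1Δ
t=2: Δ0=10100 Δ1=10101 Δ2=11001 | 2Δ
t=3: Δ0=11001 Δ1=11000 | 1Δ
t=4: Δ0=11000 Δ1=11001 Δ2=10101 | 2Δ
t=5: Δ0=10101 Δ1=10100 | 1Δ

2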